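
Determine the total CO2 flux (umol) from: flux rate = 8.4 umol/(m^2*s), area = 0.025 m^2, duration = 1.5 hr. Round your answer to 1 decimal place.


Step 1: Convert time to seconds: 1.5 hr * 3600 = 5400.0 s
Step 2: Total = flux * area * time_s
Step 3: Total = 8.4 * 0.025 * 5400.0
Step 4: Total = 1134.0 umol

1134.0


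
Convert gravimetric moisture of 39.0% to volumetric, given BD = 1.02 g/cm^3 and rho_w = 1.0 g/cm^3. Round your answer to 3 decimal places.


Step 1: theta = (w / 100) * BD / rho_w
Step 2: theta = (39.0 / 100) * 1.02 / 1.0
Step 3: theta = 0.39 * 1.02
Step 4: theta = 0.398

0.398


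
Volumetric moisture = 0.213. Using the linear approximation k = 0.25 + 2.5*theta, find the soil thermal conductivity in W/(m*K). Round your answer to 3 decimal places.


Step 1: k = 0.25 + 2.5 * theta
Step 2: k = 0.25 + 2.5 * 0.213
Step 3: k = 0.25 + 0.533
Step 4: k = 0.783 W/(m*K)

0.783


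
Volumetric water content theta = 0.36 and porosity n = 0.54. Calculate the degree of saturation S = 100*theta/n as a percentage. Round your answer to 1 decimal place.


Step 1: S = 100 * theta_v / n
Step 2: S = 100 * 0.36 / 0.54
Step 3: S = 66.7%

66.7


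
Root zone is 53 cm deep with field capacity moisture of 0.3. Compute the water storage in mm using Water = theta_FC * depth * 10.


Step 1: Water (mm) = theta_FC * depth (cm) * 10
Step 2: Water = 0.3 * 53 * 10
Step 3: Water = 159.0 mm

159.0


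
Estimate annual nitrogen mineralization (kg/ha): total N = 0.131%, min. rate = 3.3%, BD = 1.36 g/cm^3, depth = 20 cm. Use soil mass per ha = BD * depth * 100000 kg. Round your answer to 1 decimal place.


Step 1: Soil mass per ha = BD * depth * 100000 = 1.36 * 20 * 100000 = 2720000 kg
Step 2: Total N pool = soil mass * N%/100 = 2720000 * 0.131/100 = 3563.2 kg/ha
Step 3: N mineralized = N pool * rate%/100 = 3563.2 * 3.3/100 = 117.6 kg/ha/yr

117.6


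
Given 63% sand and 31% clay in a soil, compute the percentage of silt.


Step 1: sand + silt + clay = 100%
Step 2: silt = 100 - sand - clay
Step 3: silt = 100 - 63 - 31
Step 4: silt = 6%

6


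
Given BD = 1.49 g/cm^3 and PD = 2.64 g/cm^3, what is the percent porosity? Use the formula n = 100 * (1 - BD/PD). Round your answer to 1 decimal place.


Step 1: Formula: n = 100 * (1 - BD / PD)
Step 2: n = 100 * (1 - 1.49 / 2.64)
Step 3: n = 100 * (1 - 0.56439)
Step 4: n = 43.6%

43.6


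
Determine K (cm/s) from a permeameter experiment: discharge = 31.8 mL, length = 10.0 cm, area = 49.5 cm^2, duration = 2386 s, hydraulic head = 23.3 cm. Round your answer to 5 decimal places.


Step 1: K = Q * L / (A * t * h)
Step 2: Numerator = 31.8 * 10.0 = 318.0
Step 3: Denominator = 49.5 * 2386 * 23.3 = 2751893.1
Step 4: K = 318.0 / 2751893.1 = 0.00012 cm/s

0.00012


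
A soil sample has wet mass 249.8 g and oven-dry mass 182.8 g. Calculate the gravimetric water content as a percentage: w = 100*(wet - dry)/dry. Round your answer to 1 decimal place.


Step 1: Water mass = wet - dry = 249.8 - 182.8 = 67.0 g
Step 2: w = 100 * water mass / dry mass
Step 3: w = 100 * 67.0 / 182.8 = 36.7%

36.7


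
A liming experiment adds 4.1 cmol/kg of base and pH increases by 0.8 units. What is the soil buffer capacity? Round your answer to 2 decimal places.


Step 1: BC = change in base / change in pH
Step 2: BC = 4.1 / 0.8
Step 3: BC = 5.13 cmol/(kg*pH unit)

5.13


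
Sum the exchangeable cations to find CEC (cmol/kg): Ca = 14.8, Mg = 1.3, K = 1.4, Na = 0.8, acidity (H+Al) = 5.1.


Step 1: CEC = Ca + Mg + K + Na + (H+Al)
Step 2: CEC = 14.8 + 1.3 + 1.4 + 0.8 + 5.1
Step 3: CEC = 23.4 cmol/kg

23.4


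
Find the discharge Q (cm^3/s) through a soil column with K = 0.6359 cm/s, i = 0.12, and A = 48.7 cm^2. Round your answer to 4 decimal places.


Step 1: Apply Darcy's law: Q = K * i * A
Step 2: Q = 0.6359 * 0.12 * 48.7
Step 3: Q = 3.7162 cm^3/s

3.7162


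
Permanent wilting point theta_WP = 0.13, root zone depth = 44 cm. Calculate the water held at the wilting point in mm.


Step 1: Water (mm) = theta_WP * depth * 10
Step 2: Water = 0.13 * 44 * 10
Step 3: Water = 57.2 mm

57.2


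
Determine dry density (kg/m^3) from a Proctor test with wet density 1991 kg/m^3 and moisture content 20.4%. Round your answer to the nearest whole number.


Step 1: Dry density = wet density / (1 + w/100)
Step 2: Dry density = 1991 / (1 + 20.4/100)
Step 3: Dry density = 1991 / 1.204
Step 4: Dry density = 1654 kg/m^3

1654


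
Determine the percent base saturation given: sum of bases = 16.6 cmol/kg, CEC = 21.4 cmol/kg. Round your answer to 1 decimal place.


Step 1: BS = 100 * (sum of bases) / CEC
Step 2: BS = 100 * 16.6 / 21.4
Step 3: BS = 77.6%

77.6


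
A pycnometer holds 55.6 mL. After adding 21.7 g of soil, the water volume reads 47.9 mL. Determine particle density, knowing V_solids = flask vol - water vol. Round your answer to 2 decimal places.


Step 1: Volume of solids = flask volume - water volume with soil
Step 2: V_solids = 55.6 - 47.9 = 7.7 mL
Step 3: Particle density = mass / V_solids = 21.7 / 7.7 = 2.82 g/cm^3

2.82


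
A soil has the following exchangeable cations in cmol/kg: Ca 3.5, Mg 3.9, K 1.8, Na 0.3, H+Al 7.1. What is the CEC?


Step 1: CEC = Ca + Mg + K + Na + (H+Al)
Step 2: CEC = 3.5 + 3.9 + 1.8 + 0.3 + 7.1
Step 3: CEC = 16.6 cmol/kg

16.6


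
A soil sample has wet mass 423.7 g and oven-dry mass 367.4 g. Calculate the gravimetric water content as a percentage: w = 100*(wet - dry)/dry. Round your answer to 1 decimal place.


Step 1: Water mass = wet - dry = 423.7 - 367.4 = 56.3 g
Step 2: w = 100 * water mass / dry mass
Step 3: w = 100 * 56.3 / 367.4 = 15.3%

15.3


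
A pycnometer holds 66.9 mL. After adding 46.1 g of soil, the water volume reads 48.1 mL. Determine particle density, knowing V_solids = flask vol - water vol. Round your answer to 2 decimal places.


Step 1: Volume of solids = flask volume - water volume with soil
Step 2: V_solids = 66.9 - 48.1 = 18.8 mL
Step 3: Particle density = mass / V_solids = 46.1 / 18.8 = 2.45 g/cm^3

2.45


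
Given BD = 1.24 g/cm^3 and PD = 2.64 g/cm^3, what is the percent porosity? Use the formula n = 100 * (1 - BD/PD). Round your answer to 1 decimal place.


Step 1: Formula: n = 100 * (1 - BD / PD)
Step 2: n = 100 * (1 - 1.24 / 2.64)
Step 3: n = 100 * (1 - 0.4697)
Step 4: n = 53.0%

53.0


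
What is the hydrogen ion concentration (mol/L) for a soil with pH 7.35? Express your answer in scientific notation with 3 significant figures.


Step 1: [H+] = 10^(-pH)
Step 2: [H+] = 10^(-7.35)
Step 3: [H+] = 4.47e-08 mol/L

4.47e-08


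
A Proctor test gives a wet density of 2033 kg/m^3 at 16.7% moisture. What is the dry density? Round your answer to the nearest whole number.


Step 1: Dry density = wet density / (1 + w/100)
Step 2: Dry density = 2033 / (1 + 16.7/100)
Step 3: Dry density = 2033 / 1.167
Step 4: Dry density = 1742 kg/m^3

1742


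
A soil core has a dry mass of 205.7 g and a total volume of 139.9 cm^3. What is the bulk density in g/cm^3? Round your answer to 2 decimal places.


Step 1: Identify the formula: BD = dry mass / volume
Step 2: Substitute values: BD = 205.7 / 139.9
Step 3: BD = 1.47 g/cm^3

1.47


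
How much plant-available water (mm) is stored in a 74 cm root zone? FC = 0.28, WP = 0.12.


Step 1: Available water = (FC - WP) * depth * 10
Step 2: AW = (0.28 - 0.12) * 74 * 10
Step 3: AW = 0.16 * 74 * 10
Step 4: AW = 118.4 mm

118.4


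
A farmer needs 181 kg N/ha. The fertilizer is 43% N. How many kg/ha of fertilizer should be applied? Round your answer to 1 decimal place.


Step 1: Fertilizer rate = target N / (N content / 100)
Step 2: Rate = 181 / (43 / 100)
Step 3: Rate = 181 / 0.43
Step 4: Rate = 420.9 kg/ha

420.9


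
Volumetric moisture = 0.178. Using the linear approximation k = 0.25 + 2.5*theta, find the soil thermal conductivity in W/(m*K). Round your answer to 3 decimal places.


Step 1: k = 0.25 + 2.5 * theta
Step 2: k = 0.25 + 2.5 * 0.178
Step 3: k = 0.25 + 0.445
Step 4: k = 0.695 W/(m*K)

0.695


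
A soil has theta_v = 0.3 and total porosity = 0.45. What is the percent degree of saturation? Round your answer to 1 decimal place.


Step 1: S = 100 * theta_v / n
Step 2: S = 100 * 0.3 / 0.45
Step 3: S = 66.7%

66.7


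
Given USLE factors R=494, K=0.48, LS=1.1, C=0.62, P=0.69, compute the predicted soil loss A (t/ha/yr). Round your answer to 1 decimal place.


Step 1: A = R * K * LS * C * P
Step 2: R * K = 494 * 0.48 = 237.12
Step 3: (R*K) * LS = 237.12 * 1.1 = 260.832
Step 4: * C * P = 260.832 * 0.62 * 0.69 = 111.6
Step 5: A = 111.6 t/(ha*yr)

111.6


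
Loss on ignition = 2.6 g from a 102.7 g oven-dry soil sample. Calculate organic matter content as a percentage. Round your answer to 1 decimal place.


Step 1: OM% = 100 * LOI / sample mass
Step 2: OM = 100 * 2.6 / 102.7
Step 3: OM = 2.5%

2.5


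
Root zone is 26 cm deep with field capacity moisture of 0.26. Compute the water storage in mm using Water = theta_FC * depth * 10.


Step 1: Water (mm) = theta_FC * depth (cm) * 10
Step 2: Water = 0.26 * 26 * 10
Step 3: Water = 67.6 mm

67.6


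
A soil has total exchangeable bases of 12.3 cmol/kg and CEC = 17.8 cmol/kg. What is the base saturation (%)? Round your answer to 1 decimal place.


Step 1: BS = 100 * (sum of bases) / CEC
Step 2: BS = 100 * 12.3 / 17.8
Step 3: BS = 69.1%

69.1


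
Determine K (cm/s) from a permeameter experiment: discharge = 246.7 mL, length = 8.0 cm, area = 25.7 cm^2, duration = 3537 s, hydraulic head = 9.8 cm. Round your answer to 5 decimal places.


Step 1: K = Q * L / (A * t * h)
Step 2: Numerator = 246.7 * 8.0 = 1973.6
Step 3: Denominator = 25.7 * 3537 * 9.8 = 890828.82
Step 4: K = 1973.6 / 890828.82 = 0.00222 cm/s

0.00222


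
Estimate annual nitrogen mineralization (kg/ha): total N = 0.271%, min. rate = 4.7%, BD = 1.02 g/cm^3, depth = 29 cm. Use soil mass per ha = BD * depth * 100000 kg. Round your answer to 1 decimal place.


Step 1: Soil mass per ha = BD * depth * 100000 = 1.02 * 29 * 100000 = 2958000 kg
Step 2: Total N pool = soil mass * N%/100 = 2958000 * 0.271/100 = 8016.18 kg/ha
Step 3: N mineralized = N pool * rate%/100 = 8016.18 * 4.7/100 = 376.8 kg/ha/yr

376.8


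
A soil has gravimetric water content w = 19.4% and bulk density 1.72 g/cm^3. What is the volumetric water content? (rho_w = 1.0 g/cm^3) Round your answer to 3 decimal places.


Step 1: theta = (w / 100) * BD / rho_w
Step 2: theta = (19.4 / 100) * 1.72 / 1.0
Step 3: theta = 0.194 * 1.72
Step 4: theta = 0.334

0.334


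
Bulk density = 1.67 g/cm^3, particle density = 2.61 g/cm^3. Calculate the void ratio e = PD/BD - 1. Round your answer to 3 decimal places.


Step 1: e = PD / BD - 1
Step 2: e = 2.61 / 1.67 - 1
Step 3: e = 1.56287 - 1
Step 4: e = 0.563

0.563


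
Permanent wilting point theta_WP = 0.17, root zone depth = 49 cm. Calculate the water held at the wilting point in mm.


Step 1: Water (mm) = theta_WP * depth * 10
Step 2: Water = 0.17 * 49 * 10
Step 3: Water = 83.3 mm

83.3


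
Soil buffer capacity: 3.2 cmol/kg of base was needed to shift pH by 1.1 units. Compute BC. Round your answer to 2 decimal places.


Step 1: BC = change in base / change in pH
Step 2: BC = 3.2 / 1.1
Step 3: BC = 2.91 cmol/(kg*pH unit)

2.91


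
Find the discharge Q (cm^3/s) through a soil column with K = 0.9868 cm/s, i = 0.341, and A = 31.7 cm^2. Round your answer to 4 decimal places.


Step 1: Apply Darcy's law: Q = K * i * A
Step 2: Q = 0.9868 * 0.341 * 31.7
Step 3: Q = 10.667 cm^3/s

10.667


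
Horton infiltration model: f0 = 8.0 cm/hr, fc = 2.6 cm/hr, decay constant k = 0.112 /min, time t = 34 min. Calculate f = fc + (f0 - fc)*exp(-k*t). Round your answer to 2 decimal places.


Step 1: f = fc + (f0 - fc) * exp(-k * t)
Step 2: exp(-0.112 * 34) = 0.022193
Step 3: f = 2.6 + (8.0 - 2.6) * 0.022193
Step 4: f = 2.6 + 5.4 * 0.022193
Step 5: f = 2.72 cm/hr

2.72


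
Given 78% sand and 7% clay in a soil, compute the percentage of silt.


Step 1: sand + silt + clay = 100%
Step 2: silt = 100 - sand - clay
Step 3: silt = 100 - 78 - 7
Step 4: silt = 15%

15


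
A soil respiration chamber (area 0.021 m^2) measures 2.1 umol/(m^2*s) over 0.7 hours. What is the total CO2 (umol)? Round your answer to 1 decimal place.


Step 1: Convert time to seconds: 0.7 hr * 3600 = 2520.0 s
Step 2: Total = flux * area * time_s
Step 3: Total = 2.1 * 0.021 * 2520.0
Step 4: Total = 111.1 umol

111.1


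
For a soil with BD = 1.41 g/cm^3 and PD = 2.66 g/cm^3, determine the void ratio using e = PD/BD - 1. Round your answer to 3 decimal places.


Step 1: e = PD / BD - 1
Step 2: e = 2.66 / 1.41 - 1
Step 3: e = 1.88652 - 1
Step 4: e = 0.887

0.887


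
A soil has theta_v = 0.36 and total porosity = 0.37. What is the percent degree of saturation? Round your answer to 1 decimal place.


Step 1: S = 100 * theta_v / n
Step 2: S = 100 * 0.36 / 0.37
Step 3: S = 97.3%

97.3


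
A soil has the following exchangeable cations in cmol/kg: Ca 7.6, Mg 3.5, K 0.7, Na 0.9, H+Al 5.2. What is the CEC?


Step 1: CEC = Ca + Mg + K + Na + (H+Al)
Step 2: CEC = 7.6 + 3.5 + 0.7 + 0.9 + 5.2
Step 3: CEC = 17.9 cmol/kg

17.9


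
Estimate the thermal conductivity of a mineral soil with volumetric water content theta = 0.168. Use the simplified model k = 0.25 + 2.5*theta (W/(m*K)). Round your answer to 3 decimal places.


Step 1: k = 0.25 + 2.5 * theta
Step 2: k = 0.25 + 2.5 * 0.168
Step 3: k = 0.25 + 0.42
Step 4: k = 0.67 W/(m*K)

0.67


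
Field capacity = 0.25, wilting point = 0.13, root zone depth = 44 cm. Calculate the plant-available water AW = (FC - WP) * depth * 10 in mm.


Step 1: Available water = (FC - WP) * depth * 10
Step 2: AW = (0.25 - 0.13) * 44 * 10
Step 3: AW = 0.12 * 44 * 10
Step 4: AW = 52.8 mm

52.8


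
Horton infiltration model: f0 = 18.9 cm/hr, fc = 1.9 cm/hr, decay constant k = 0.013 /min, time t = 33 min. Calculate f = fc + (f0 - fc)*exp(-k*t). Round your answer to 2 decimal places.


Step 1: f = fc + (f0 - fc) * exp(-k * t)
Step 2: exp(-0.013 * 33) = 0.65116
Step 3: f = 1.9 + (18.9 - 1.9) * 0.65116
Step 4: f = 1.9 + 17.0 * 0.65116
Step 5: f = 12.97 cm/hr

12.97


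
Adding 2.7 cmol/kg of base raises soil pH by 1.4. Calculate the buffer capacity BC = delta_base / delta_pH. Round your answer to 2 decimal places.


Step 1: BC = change in base / change in pH
Step 2: BC = 2.7 / 1.4
Step 3: BC = 1.93 cmol/(kg*pH unit)

1.93


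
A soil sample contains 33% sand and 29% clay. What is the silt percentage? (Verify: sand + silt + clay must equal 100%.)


Step 1: sand + silt + clay = 100%
Step 2: silt = 100 - sand - clay
Step 3: silt = 100 - 33 - 29
Step 4: silt = 38%

38


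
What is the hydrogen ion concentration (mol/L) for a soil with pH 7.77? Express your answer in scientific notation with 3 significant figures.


Step 1: [H+] = 10^(-pH)
Step 2: [H+] = 10^(-7.77)
Step 3: [H+] = 1.70e-08 mol/L

1.70e-08


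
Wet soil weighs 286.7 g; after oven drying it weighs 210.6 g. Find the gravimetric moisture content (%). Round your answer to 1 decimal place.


Step 1: Water mass = wet - dry = 286.7 - 210.6 = 76.1 g
Step 2: w = 100 * water mass / dry mass
Step 3: w = 100 * 76.1 / 210.6 = 36.1%

36.1


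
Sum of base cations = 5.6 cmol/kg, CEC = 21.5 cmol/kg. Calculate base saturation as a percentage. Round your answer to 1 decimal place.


Step 1: BS = 100 * (sum of bases) / CEC
Step 2: BS = 100 * 5.6 / 21.5
Step 3: BS = 26.0%

26.0


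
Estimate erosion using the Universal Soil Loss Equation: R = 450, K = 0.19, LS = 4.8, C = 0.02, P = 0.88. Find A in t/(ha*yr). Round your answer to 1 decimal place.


Step 1: A = R * K * LS * C * P
Step 2: R * K = 450 * 0.19 = 85.5
Step 3: (R*K) * LS = 85.5 * 4.8 = 410.4
Step 4: * C * P = 410.4 * 0.02 * 0.88 = 7.2
Step 5: A = 7.2 t/(ha*yr)

7.2


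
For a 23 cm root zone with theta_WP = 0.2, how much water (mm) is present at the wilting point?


Step 1: Water (mm) = theta_WP * depth * 10
Step 2: Water = 0.2 * 23 * 10
Step 3: Water = 46.0 mm

46.0


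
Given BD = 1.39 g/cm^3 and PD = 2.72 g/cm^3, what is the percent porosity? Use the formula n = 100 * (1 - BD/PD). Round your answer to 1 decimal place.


Step 1: Formula: n = 100 * (1 - BD / PD)
Step 2: n = 100 * (1 - 1.39 / 2.72)
Step 3: n = 100 * (1 - 0.51103)
Step 4: n = 48.9%

48.9


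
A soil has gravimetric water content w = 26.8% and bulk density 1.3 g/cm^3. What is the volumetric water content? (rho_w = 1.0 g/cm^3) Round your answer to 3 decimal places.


Step 1: theta = (w / 100) * BD / rho_w
Step 2: theta = (26.8 / 100) * 1.3 / 1.0
Step 3: theta = 0.268 * 1.3
Step 4: theta = 0.348

0.348


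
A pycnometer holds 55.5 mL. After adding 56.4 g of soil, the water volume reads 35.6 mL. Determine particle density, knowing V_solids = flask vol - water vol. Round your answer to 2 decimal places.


Step 1: Volume of solids = flask volume - water volume with soil
Step 2: V_solids = 55.5 - 35.6 = 19.9 mL
Step 3: Particle density = mass / V_solids = 56.4 / 19.9 = 2.83 g/cm^3

2.83


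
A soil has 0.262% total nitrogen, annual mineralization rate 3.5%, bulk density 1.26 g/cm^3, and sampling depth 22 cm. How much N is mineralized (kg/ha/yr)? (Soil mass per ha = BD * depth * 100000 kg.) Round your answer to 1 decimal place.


Step 1: Soil mass per ha = BD * depth * 100000 = 1.26 * 22 * 100000 = 2772000 kg
Step 2: Total N pool = soil mass * N%/100 = 2772000 * 0.262/100 = 7262.64 kg/ha
Step 3: N mineralized = N pool * rate%/100 = 7262.64 * 3.5/100 = 254.2 kg/ha/yr

254.2


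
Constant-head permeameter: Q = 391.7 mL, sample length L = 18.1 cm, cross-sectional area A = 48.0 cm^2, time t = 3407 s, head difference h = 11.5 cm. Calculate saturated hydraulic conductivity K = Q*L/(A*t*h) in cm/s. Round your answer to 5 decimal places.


Step 1: K = Q * L / (A * t * h)
Step 2: Numerator = 391.7 * 18.1 = 7089.77
Step 3: Denominator = 48.0 * 3407 * 11.5 = 1880664.0
Step 4: K = 7089.77 / 1880664.0 = 0.00377 cm/s

0.00377


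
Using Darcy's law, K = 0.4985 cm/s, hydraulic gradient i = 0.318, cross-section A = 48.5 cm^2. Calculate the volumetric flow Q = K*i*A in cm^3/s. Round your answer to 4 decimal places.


Step 1: Apply Darcy's law: Q = K * i * A
Step 2: Q = 0.4985 * 0.318 * 48.5
Step 3: Q = 7.6884 cm^3/s

7.6884


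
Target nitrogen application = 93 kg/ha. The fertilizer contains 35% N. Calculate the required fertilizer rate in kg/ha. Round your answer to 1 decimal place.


Step 1: Fertilizer rate = target N / (N content / 100)
Step 2: Rate = 93 / (35 / 100)
Step 3: Rate = 93 / 0.35
Step 4: Rate = 265.7 kg/ha

265.7


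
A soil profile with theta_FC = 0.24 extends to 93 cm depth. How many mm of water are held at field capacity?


Step 1: Water (mm) = theta_FC * depth (cm) * 10
Step 2: Water = 0.24 * 93 * 10
Step 3: Water = 223.2 mm

223.2


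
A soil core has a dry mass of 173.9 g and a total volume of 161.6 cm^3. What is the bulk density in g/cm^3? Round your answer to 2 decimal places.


Step 1: Identify the formula: BD = dry mass / volume
Step 2: Substitute values: BD = 173.9 / 161.6
Step 3: BD = 1.08 g/cm^3

1.08


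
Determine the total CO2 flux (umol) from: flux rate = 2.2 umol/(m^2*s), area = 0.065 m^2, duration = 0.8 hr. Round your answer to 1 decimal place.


Step 1: Convert time to seconds: 0.8 hr * 3600 = 2880.0 s
Step 2: Total = flux * area * time_s
Step 3: Total = 2.2 * 0.065 * 2880.0
Step 4: Total = 411.8 umol

411.8


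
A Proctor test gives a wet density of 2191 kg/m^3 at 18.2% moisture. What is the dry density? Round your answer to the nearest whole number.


Step 1: Dry density = wet density / (1 + w/100)
Step 2: Dry density = 2191 / (1 + 18.2/100)
Step 3: Dry density = 2191 / 1.182
Step 4: Dry density = 1854 kg/m^3

1854


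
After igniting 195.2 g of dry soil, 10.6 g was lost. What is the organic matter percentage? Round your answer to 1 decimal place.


Step 1: OM% = 100 * LOI / sample mass
Step 2: OM = 100 * 10.6 / 195.2
Step 3: OM = 5.4%

5.4


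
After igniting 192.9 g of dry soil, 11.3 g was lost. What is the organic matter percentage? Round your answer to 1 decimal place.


Step 1: OM% = 100 * LOI / sample mass
Step 2: OM = 100 * 11.3 / 192.9
Step 3: OM = 5.9%

5.9


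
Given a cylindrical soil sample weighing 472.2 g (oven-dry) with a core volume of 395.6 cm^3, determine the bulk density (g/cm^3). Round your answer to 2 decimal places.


Step 1: Identify the formula: BD = dry mass / volume
Step 2: Substitute values: BD = 472.2 / 395.6
Step 3: BD = 1.19 g/cm^3

1.19


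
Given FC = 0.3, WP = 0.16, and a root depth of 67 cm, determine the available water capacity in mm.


Step 1: Available water = (FC - WP) * depth * 10
Step 2: AW = (0.3 - 0.16) * 67 * 10
Step 3: AW = 0.14 * 67 * 10
Step 4: AW = 93.8 mm

93.8


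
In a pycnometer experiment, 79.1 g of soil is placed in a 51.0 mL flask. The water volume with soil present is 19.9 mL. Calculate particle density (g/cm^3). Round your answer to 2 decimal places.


Step 1: Volume of solids = flask volume - water volume with soil
Step 2: V_solids = 51.0 - 19.9 = 31.1 mL
Step 3: Particle density = mass / V_solids = 79.1 / 31.1 = 2.54 g/cm^3

2.54


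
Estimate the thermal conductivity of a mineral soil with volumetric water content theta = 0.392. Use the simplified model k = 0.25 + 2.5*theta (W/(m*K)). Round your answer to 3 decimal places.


Step 1: k = 0.25 + 2.5 * theta
Step 2: k = 0.25 + 2.5 * 0.392
Step 3: k = 0.25 + 0.98
Step 4: k = 1.23 W/(m*K)

1.23


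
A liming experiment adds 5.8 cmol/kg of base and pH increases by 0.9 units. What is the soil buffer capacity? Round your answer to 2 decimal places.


Step 1: BC = change in base / change in pH
Step 2: BC = 5.8 / 0.9
Step 3: BC = 6.44 cmol/(kg*pH unit)

6.44


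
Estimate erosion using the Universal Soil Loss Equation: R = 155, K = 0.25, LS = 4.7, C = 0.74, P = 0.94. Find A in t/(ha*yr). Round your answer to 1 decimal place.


Step 1: A = R * K * LS * C * P
Step 2: R * K = 155 * 0.25 = 38.75
Step 3: (R*K) * LS = 38.75 * 4.7 = 182.125
Step 4: * C * P = 182.125 * 0.74 * 0.94 = 126.7
Step 5: A = 126.7 t/(ha*yr)

126.7


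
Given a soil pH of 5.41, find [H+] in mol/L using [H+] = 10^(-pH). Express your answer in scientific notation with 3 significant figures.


Step 1: [H+] = 10^(-pH)
Step 2: [H+] = 10^(-5.41)
Step 3: [H+] = 3.89e-06 mol/L

3.89e-06


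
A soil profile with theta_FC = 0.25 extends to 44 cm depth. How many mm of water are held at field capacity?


Step 1: Water (mm) = theta_FC * depth (cm) * 10
Step 2: Water = 0.25 * 44 * 10
Step 3: Water = 110.0 mm

110.0


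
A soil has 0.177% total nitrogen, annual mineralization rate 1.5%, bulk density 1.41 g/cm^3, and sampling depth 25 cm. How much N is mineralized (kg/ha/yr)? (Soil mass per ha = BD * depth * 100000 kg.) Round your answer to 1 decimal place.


Step 1: Soil mass per ha = BD * depth * 100000 = 1.41 * 25 * 100000 = 3525000 kg
Step 2: Total N pool = soil mass * N%/100 = 3525000 * 0.177/100 = 6239.25 kg/ha
Step 3: N mineralized = N pool * rate%/100 = 6239.25 * 1.5/100 = 93.6 kg/ha/yr

93.6


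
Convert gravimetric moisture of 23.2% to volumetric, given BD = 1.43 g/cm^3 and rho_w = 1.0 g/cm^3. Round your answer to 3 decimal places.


Step 1: theta = (w / 100) * BD / rho_w
Step 2: theta = (23.2 / 100) * 1.43 / 1.0
Step 3: theta = 0.232 * 1.43
Step 4: theta = 0.332

0.332


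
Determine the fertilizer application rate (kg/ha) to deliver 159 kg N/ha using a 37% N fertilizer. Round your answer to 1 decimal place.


Step 1: Fertilizer rate = target N / (N content / 100)
Step 2: Rate = 159 / (37 / 100)
Step 3: Rate = 159 / 0.37
Step 4: Rate = 429.7 kg/ha

429.7


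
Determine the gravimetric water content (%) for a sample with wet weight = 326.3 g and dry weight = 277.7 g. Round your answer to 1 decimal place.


Step 1: Water mass = wet - dry = 326.3 - 277.7 = 48.6 g
Step 2: w = 100 * water mass / dry mass
Step 3: w = 100 * 48.6 / 277.7 = 17.5%

17.5


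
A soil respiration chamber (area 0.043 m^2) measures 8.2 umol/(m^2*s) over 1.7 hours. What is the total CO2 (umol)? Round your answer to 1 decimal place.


Step 1: Convert time to seconds: 1.7 hr * 3600 = 6120.0 s
Step 2: Total = flux * area * time_s
Step 3: Total = 8.2 * 0.043 * 6120.0
Step 4: Total = 2157.9 umol

2157.9


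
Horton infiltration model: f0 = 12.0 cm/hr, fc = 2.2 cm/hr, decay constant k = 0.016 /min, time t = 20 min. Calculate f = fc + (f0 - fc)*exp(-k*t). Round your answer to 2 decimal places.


Step 1: f = fc + (f0 - fc) * exp(-k * t)
Step 2: exp(-0.016 * 20) = 0.726149
Step 3: f = 2.2 + (12.0 - 2.2) * 0.726149
Step 4: f = 2.2 + 9.8 * 0.726149
Step 5: f = 9.32 cm/hr

9.32


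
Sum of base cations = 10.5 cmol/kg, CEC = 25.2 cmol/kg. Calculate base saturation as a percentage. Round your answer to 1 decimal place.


Step 1: BS = 100 * (sum of bases) / CEC
Step 2: BS = 100 * 10.5 / 25.2
Step 3: BS = 41.7%

41.7


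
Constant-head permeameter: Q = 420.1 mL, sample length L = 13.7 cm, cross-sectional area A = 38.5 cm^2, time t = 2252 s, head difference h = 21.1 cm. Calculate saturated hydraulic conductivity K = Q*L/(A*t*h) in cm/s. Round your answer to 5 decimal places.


Step 1: K = Q * L / (A * t * h)
Step 2: Numerator = 420.1 * 13.7 = 5755.37
Step 3: Denominator = 38.5 * 2252 * 21.1 = 1829412.2
Step 4: K = 5755.37 / 1829412.2 = 0.00315 cm/s

0.00315


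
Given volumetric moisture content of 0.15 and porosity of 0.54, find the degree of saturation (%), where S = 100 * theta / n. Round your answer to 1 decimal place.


Step 1: S = 100 * theta_v / n
Step 2: S = 100 * 0.15 / 0.54
Step 3: S = 27.8%

27.8


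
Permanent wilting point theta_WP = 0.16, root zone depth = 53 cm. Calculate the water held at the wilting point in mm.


Step 1: Water (mm) = theta_WP * depth * 10
Step 2: Water = 0.16 * 53 * 10
Step 3: Water = 84.8 mm

84.8


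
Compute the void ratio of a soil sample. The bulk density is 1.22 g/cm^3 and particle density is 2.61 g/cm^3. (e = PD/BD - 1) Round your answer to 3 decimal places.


Step 1: e = PD / BD - 1
Step 2: e = 2.61 / 1.22 - 1
Step 3: e = 2.13934 - 1
Step 4: e = 1.139

1.139


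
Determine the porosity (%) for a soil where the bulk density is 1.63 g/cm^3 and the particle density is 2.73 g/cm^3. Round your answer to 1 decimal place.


Step 1: Formula: n = 100 * (1 - BD / PD)
Step 2: n = 100 * (1 - 1.63 / 2.73)
Step 3: n = 100 * (1 - 0.59707)
Step 4: n = 40.3%

40.3


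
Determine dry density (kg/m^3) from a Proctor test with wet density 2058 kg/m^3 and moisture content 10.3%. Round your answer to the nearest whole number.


Step 1: Dry density = wet density / (1 + w/100)
Step 2: Dry density = 2058 / (1 + 10.3/100)
Step 3: Dry density = 2058 / 1.103
Step 4: Dry density = 1866 kg/m^3

1866


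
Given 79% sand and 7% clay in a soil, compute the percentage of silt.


Step 1: sand + silt + clay = 100%
Step 2: silt = 100 - sand - clay
Step 3: silt = 100 - 79 - 7
Step 4: silt = 14%

14


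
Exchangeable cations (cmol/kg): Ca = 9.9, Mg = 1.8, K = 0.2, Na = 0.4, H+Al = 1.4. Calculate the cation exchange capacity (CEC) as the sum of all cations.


Step 1: CEC = Ca + Mg + K + Na + (H+Al)
Step 2: CEC = 9.9 + 1.8 + 0.2 + 0.4 + 1.4
Step 3: CEC = 13.7 cmol/kg

13.7


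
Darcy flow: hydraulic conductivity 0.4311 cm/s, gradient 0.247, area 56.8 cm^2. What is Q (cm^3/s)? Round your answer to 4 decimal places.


Step 1: Apply Darcy's law: Q = K * i * A
Step 2: Q = 0.4311 * 0.247 * 56.8
Step 3: Q = 6.0482 cm^3/s

6.0482


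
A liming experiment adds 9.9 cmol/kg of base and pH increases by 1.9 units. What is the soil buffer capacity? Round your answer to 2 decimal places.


Step 1: BC = change in base / change in pH
Step 2: BC = 9.9 / 1.9
Step 3: BC = 5.21 cmol/(kg*pH unit)

5.21


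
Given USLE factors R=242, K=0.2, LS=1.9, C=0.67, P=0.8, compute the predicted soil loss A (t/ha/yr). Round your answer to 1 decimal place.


Step 1: A = R * K * LS * C * P
Step 2: R * K = 242 * 0.2 = 48.4
Step 3: (R*K) * LS = 48.4 * 1.9 = 91.96
Step 4: * C * P = 91.96 * 0.67 * 0.8 = 49.3
Step 5: A = 49.3 t/(ha*yr)

49.3


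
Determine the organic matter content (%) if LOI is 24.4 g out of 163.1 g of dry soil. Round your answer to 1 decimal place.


Step 1: OM% = 100 * LOI / sample mass
Step 2: OM = 100 * 24.4 / 163.1
Step 3: OM = 15.0%

15.0


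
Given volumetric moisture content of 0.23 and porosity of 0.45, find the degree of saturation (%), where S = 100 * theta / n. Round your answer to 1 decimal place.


Step 1: S = 100 * theta_v / n
Step 2: S = 100 * 0.23 / 0.45
Step 3: S = 51.1%

51.1


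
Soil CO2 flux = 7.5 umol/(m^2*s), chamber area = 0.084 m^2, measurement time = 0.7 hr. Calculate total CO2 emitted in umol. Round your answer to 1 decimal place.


Step 1: Convert time to seconds: 0.7 hr * 3600 = 2520.0 s
Step 2: Total = flux * area * time_s
Step 3: Total = 7.5 * 0.084 * 2520.0
Step 4: Total = 1587.6 umol

1587.6


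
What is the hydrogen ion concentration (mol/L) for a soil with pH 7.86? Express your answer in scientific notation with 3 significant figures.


Step 1: [H+] = 10^(-pH)
Step 2: [H+] = 10^(-7.86)
Step 3: [H+] = 1.38e-08 mol/L

1.38e-08


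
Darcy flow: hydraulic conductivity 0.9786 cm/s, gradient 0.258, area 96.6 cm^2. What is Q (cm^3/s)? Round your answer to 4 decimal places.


Step 1: Apply Darcy's law: Q = K * i * A
Step 2: Q = 0.9786 * 0.258 * 96.6
Step 3: Q = 24.3895 cm^3/s

24.3895


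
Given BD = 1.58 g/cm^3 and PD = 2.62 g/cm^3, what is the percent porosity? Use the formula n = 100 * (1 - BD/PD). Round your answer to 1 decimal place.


Step 1: Formula: n = 100 * (1 - BD / PD)
Step 2: n = 100 * (1 - 1.58 / 2.62)
Step 3: n = 100 * (1 - 0.60305)
Step 4: n = 39.7%

39.7


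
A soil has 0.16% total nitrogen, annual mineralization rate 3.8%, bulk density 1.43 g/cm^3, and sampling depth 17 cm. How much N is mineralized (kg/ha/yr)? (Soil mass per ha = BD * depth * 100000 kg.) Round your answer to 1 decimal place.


Step 1: Soil mass per ha = BD * depth * 100000 = 1.43 * 17 * 100000 = 2431000 kg
Step 2: Total N pool = soil mass * N%/100 = 2431000 * 0.16/100 = 3889.6 kg/ha
Step 3: N mineralized = N pool * rate%/100 = 3889.6 * 3.8/100 = 147.8 kg/ha/yr

147.8


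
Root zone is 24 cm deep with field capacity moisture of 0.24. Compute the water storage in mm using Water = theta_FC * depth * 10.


Step 1: Water (mm) = theta_FC * depth (cm) * 10
Step 2: Water = 0.24 * 24 * 10
Step 3: Water = 57.6 mm

57.6


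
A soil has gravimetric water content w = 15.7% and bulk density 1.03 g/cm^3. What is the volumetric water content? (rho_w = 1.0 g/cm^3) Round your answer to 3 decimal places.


Step 1: theta = (w / 100) * BD / rho_w
Step 2: theta = (15.7 / 100) * 1.03 / 1.0
Step 3: theta = 0.157 * 1.03
Step 4: theta = 0.162

0.162


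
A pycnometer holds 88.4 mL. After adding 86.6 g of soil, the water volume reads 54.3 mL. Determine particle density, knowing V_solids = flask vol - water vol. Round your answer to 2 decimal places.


Step 1: Volume of solids = flask volume - water volume with soil
Step 2: V_solids = 88.4 - 54.3 = 34.1 mL
Step 3: Particle density = mass / V_solids = 86.6 / 34.1 = 2.54 g/cm^3

2.54


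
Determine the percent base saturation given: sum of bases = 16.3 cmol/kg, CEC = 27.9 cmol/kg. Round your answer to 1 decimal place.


Step 1: BS = 100 * (sum of bases) / CEC
Step 2: BS = 100 * 16.3 / 27.9
Step 3: BS = 58.4%

58.4


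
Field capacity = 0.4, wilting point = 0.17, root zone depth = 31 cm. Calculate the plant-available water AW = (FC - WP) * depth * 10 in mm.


Step 1: Available water = (FC - WP) * depth * 10
Step 2: AW = (0.4 - 0.17) * 31 * 10
Step 3: AW = 0.23 * 31 * 10
Step 4: AW = 71.3 mm

71.3


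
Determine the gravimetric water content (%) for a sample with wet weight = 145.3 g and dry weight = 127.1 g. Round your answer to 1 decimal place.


Step 1: Water mass = wet - dry = 145.3 - 127.1 = 18.2 g
Step 2: w = 100 * water mass / dry mass
Step 3: w = 100 * 18.2 / 127.1 = 14.3%

14.3


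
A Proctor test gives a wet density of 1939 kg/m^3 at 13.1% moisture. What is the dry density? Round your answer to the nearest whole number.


Step 1: Dry density = wet density / (1 + w/100)
Step 2: Dry density = 1939 / (1 + 13.1/100)
Step 3: Dry density = 1939 / 1.131
Step 4: Dry density = 1714 kg/m^3

1714


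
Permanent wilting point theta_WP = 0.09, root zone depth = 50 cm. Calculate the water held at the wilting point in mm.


Step 1: Water (mm) = theta_WP * depth * 10
Step 2: Water = 0.09 * 50 * 10
Step 3: Water = 45.0 mm

45.0


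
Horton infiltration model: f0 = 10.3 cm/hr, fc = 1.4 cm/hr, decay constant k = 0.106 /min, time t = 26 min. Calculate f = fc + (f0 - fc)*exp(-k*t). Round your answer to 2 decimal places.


Step 1: f = fc + (f0 - fc) * exp(-k * t)
Step 2: exp(-0.106 * 26) = 0.063545
Step 3: f = 1.4 + (10.3 - 1.4) * 0.063545
Step 4: f = 1.4 + 8.9 * 0.063545
Step 5: f = 1.97 cm/hr

1.97


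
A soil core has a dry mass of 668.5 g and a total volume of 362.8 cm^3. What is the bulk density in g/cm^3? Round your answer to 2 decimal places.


Step 1: Identify the formula: BD = dry mass / volume
Step 2: Substitute values: BD = 668.5 / 362.8
Step 3: BD = 1.84 g/cm^3

1.84


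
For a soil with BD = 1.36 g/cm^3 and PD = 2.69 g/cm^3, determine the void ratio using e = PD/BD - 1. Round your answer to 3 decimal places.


Step 1: e = PD / BD - 1
Step 2: e = 2.69 / 1.36 - 1
Step 3: e = 1.97794 - 1
Step 4: e = 0.978

0.978


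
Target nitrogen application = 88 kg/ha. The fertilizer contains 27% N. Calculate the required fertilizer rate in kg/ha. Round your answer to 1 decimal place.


Step 1: Fertilizer rate = target N / (N content / 100)
Step 2: Rate = 88 / (27 / 100)
Step 3: Rate = 88 / 0.27
Step 4: Rate = 325.9 kg/ha

325.9


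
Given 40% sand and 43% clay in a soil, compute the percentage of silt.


Step 1: sand + silt + clay = 100%
Step 2: silt = 100 - sand - clay
Step 3: silt = 100 - 40 - 43
Step 4: silt = 17%

17


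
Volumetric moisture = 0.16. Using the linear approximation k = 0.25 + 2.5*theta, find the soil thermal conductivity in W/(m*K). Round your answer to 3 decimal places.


Step 1: k = 0.25 + 2.5 * theta
Step 2: k = 0.25 + 2.5 * 0.16
Step 3: k = 0.25 + 0.4
Step 4: k = 0.65 W/(m*K)

0.65


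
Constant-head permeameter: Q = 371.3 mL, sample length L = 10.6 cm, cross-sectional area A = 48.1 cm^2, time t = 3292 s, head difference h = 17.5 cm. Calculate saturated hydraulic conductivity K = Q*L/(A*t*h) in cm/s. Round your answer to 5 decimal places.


Step 1: K = Q * L / (A * t * h)
Step 2: Numerator = 371.3 * 10.6 = 3935.78
Step 3: Denominator = 48.1 * 3292 * 17.5 = 2771041.0
Step 4: K = 3935.78 / 2771041.0 = 0.00142 cm/s

0.00142


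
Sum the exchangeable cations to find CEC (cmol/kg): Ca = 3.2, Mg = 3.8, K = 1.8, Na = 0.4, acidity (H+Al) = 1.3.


Step 1: CEC = Ca + Mg + K + Na + (H+Al)
Step 2: CEC = 3.2 + 3.8 + 1.8 + 0.4 + 1.3
Step 3: CEC = 10.5 cmol/kg

10.5


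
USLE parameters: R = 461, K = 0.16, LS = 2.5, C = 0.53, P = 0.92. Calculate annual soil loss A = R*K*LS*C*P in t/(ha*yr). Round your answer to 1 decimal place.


Step 1: A = R * K * LS * C * P
Step 2: R * K = 461 * 0.16 = 73.76
Step 3: (R*K) * LS = 73.76 * 2.5 = 184.4
Step 4: * C * P = 184.4 * 0.53 * 0.92 = 89.9
Step 5: A = 89.9 t/(ha*yr)

89.9


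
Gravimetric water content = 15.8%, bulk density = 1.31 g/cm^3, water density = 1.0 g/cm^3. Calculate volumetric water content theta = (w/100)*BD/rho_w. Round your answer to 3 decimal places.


Step 1: theta = (w / 100) * BD / rho_w
Step 2: theta = (15.8 / 100) * 1.31 / 1.0
Step 3: theta = 0.158 * 1.31
Step 4: theta = 0.207

0.207


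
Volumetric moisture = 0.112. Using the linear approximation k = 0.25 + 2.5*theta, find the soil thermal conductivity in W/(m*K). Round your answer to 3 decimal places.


Step 1: k = 0.25 + 2.5 * theta
Step 2: k = 0.25 + 2.5 * 0.112
Step 3: k = 0.25 + 0.28
Step 4: k = 0.53 W/(m*K)

0.53


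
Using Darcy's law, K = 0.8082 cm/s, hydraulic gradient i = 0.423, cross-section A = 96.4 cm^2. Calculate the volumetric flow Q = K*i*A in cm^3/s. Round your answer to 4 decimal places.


Step 1: Apply Darcy's law: Q = K * i * A
Step 2: Q = 0.8082 * 0.423 * 96.4
Step 3: Q = 32.9561 cm^3/s

32.9561


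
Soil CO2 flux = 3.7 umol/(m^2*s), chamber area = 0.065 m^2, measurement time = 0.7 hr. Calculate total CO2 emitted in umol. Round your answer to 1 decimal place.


Step 1: Convert time to seconds: 0.7 hr * 3600 = 2520.0 s
Step 2: Total = flux * area * time_s
Step 3: Total = 3.7 * 0.065 * 2520.0
Step 4: Total = 606.1 umol

606.1


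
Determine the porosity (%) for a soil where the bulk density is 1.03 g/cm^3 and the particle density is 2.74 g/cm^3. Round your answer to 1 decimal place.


Step 1: Formula: n = 100 * (1 - BD / PD)
Step 2: n = 100 * (1 - 1.03 / 2.74)
Step 3: n = 100 * (1 - 0.37591)
Step 4: n = 62.4%

62.4


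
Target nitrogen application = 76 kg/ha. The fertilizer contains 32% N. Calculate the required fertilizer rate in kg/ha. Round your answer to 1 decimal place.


Step 1: Fertilizer rate = target N / (N content / 100)
Step 2: Rate = 76 / (32 / 100)
Step 3: Rate = 76 / 0.32
Step 4: Rate = 237.5 kg/ha

237.5


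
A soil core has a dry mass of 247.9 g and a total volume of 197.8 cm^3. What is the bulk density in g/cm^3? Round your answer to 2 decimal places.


Step 1: Identify the formula: BD = dry mass / volume
Step 2: Substitute values: BD = 247.9 / 197.8
Step 3: BD = 1.25 g/cm^3

1.25


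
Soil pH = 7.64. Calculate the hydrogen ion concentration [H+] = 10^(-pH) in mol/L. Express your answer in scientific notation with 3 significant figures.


Step 1: [H+] = 10^(-pH)
Step 2: [H+] = 10^(-7.64)
Step 3: [H+] = 2.29e-08 mol/L

2.29e-08


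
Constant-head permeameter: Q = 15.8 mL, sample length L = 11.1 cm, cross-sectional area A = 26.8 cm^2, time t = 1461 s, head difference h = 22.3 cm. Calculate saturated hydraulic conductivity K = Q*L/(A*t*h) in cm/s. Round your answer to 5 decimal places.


Step 1: K = Q * L / (A * t * h)
Step 2: Numerator = 15.8 * 11.1 = 175.38
Step 3: Denominator = 26.8 * 1461 * 22.3 = 873152.04
Step 4: K = 175.38 / 873152.04 = 0.0002 cm/s

0.0002


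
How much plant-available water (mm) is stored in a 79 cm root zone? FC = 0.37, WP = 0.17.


Step 1: Available water = (FC - WP) * depth * 10
Step 2: AW = (0.37 - 0.17) * 79 * 10
Step 3: AW = 0.2 * 79 * 10
Step 4: AW = 158.0 mm

158.0


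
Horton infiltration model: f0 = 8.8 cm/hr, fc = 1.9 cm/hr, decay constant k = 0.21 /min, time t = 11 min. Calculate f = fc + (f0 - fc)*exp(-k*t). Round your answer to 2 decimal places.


Step 1: f = fc + (f0 - fc) * exp(-k * t)
Step 2: exp(-0.21 * 11) = 0.099261
Step 3: f = 1.9 + (8.8 - 1.9) * 0.099261
Step 4: f = 1.9 + 6.9 * 0.099261
Step 5: f = 2.58 cm/hr

2.58


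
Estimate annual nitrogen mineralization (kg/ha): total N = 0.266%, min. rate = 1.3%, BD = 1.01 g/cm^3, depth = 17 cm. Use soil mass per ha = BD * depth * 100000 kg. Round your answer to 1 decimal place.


Step 1: Soil mass per ha = BD * depth * 100000 = 1.01 * 17 * 100000 = 1717000 kg
Step 2: Total N pool = soil mass * N%/100 = 1717000 * 0.266/100 = 4567.22 kg/ha
Step 3: N mineralized = N pool * rate%/100 = 4567.22 * 1.3/100 = 59.4 kg/ha/yr

59.4


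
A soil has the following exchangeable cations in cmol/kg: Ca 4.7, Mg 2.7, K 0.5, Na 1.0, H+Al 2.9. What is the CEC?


Step 1: CEC = Ca + Mg + K + Na + (H+Al)
Step 2: CEC = 4.7 + 2.7 + 0.5 + 1.0 + 2.9
Step 3: CEC = 11.8 cmol/kg

11.8


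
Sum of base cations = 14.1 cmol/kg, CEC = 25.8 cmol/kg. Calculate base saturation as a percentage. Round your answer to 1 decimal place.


Step 1: BS = 100 * (sum of bases) / CEC
Step 2: BS = 100 * 14.1 / 25.8
Step 3: BS = 54.7%

54.7
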